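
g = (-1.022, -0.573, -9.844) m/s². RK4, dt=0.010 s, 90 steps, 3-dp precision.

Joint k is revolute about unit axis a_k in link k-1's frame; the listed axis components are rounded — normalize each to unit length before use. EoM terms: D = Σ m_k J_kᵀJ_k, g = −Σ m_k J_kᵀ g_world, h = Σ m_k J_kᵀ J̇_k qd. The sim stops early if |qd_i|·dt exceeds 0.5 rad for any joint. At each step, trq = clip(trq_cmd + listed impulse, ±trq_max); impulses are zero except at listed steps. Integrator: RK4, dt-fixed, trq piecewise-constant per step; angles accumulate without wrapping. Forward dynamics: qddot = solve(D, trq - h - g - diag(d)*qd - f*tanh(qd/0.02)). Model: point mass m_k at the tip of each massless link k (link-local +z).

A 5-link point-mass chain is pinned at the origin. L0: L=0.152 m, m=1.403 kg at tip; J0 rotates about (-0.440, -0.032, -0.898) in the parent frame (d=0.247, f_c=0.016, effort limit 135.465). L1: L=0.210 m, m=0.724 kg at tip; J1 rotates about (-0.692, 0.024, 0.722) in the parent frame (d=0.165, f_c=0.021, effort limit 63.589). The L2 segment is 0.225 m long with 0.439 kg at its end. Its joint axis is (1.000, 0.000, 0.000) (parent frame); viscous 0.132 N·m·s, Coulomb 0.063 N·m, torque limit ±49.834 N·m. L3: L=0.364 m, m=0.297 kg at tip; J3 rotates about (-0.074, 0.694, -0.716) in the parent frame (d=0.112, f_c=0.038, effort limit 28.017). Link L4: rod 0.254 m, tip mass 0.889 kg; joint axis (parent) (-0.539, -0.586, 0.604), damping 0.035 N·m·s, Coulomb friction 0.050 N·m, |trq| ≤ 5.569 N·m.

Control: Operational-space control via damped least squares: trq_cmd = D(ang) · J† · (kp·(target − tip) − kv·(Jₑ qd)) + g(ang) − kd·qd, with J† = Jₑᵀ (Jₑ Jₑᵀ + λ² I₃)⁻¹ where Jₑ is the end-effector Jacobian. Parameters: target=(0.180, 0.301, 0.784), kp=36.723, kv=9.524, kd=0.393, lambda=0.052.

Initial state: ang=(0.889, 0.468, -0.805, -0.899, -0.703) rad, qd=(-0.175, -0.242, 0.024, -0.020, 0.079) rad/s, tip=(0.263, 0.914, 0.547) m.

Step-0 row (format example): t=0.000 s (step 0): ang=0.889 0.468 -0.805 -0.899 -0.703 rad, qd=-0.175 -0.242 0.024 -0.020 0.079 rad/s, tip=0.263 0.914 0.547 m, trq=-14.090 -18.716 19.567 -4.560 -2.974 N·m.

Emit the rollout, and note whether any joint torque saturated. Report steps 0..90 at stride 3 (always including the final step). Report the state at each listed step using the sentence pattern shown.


t=0.030 s (step 3): ang=0.871 0.434 -0.828 -0.904 -0.730 rad, qd=-0.997 -1.802 -1.286 -0.037 -1.418 rad/s, tip=0.259 0.905 0.557 m, trq=-11.441 -15.204 16.770 -3.598 -1.971 N·m.
t=0.060 s (step 6): ang=0.833 0.369 -0.874 -0.901 -0.777 rad, qd=-1.434 -2.474 -1.693 0.219 -1.645 rad/s, tip=0.254 0.889 0.575 m, trq=-9.069 -12.759 14.042 -2.700 -1.679 N·m.
t=0.090 s (step 9): ang=0.787 0.290 -0.927 -0.892 -0.827 rad, qd=-1.671 -2.710 -1.792 0.373 -1.648 rad/s, tip=0.248 0.867 0.598 m, trq=-7.018 -10.849 11.677 -1.915 -1.489 N·m.
t=0.120 s (step 12): ang=0.734 0.208 -0.980 -0.880 -0.875 rad, qd=-1.777 -2.739 -1.766 0.406 -1.581 rad/s, tip=0.241 0.842 0.624 m, trq=-5.347 -9.285 9.741 -1.283 -1.305 N·m.
t=0.150 s (step 15): ang=0.681 0.127 -1.032 -0.868 -0.921 rad, qd=-1.800 -2.665 -1.679 0.374 -1.484 rad/s, tip=0.233 0.813 0.652 m, trq=-4.060 -7.974 8.205 -0.816 -1.116 N·m.
t=0.180 s (step 18): ang=0.627 0.049 -1.081 -0.857 -0.964 rad, qd=-1.772 -2.540 -1.566 0.318 -1.378 rad/s, tip=0.225 0.783 0.680 m, trq=-3.105 -6.862 7.010 -0.492 -0.925 N·m.
t=0.210 s (step 21): ang=0.575 -0.025 -1.126 -0.849 -1.004 rad, qd=-1.715 -2.392 -1.445 0.256 -1.274 rad/s, tip=0.218 0.751 0.707 m, trq=-2.412 -5.913 6.098 -0.281 -0.741 N·m.
t=0.240 s (step 24): ang=0.524 -0.094 -1.167 -0.842 -1.041 rad, qd=-1.644 -2.235 -1.328 0.197 -1.176 rad/s, tip=0.211 0.719 0.732 m, trq=-1.915 -5.105 5.413 -0.152 -0.570 N·m.
t=0.270 s (step 27): ang=0.476 -0.159 -1.205 -0.837 -1.074 rad, qd=-1.566 -2.077 -1.222 0.145 -1.087 rad/s, tip=0.205 0.687 0.756 m, trq=-1.561 -4.420 4.911 -0.082 -0.416 N·m.
t=0.300 s (step 30): ang=0.430 -0.219 -1.241 -0.833 -1.106 rad, qd=-1.489 -1.923 -1.129 0.099 -1.008 rad/s, tip=0.200 0.656 0.777 m, trq=-1.310 -3.844 4.555 -0.052 -0.280 N·m.
t=0.330 s (step 33): ang=0.387 -0.274 -1.273 -0.830 -1.135 rad, qd=-1.414 -1.774 -1.050 0.060 -0.937 rad/s, tip=0.195 0.625 0.795 m, trq=-1.133 -3.364 4.314 -0.048 -0.164 N·m.
t=0.360 s (step 36): ang=0.345 -0.326 -1.304 -0.829 -1.162 rad, qd=-1.344 -1.632 -0.982 0.031 -0.874 rad/s, tip=0.192 0.596 0.811 m, trq=-1.009 -2.970 4.164 -0.063 -0.065 N·m.
t=0.390 s (step 39): ang=0.306 -0.372 -1.332 -0.828 -1.188 rad, qd=-1.282 -1.496 -0.925 0.017 -0.818 rad/s, tip=0.189 0.568 0.825 m, trq=-0.922 -2.650 4.086 -0.094 0.016 N·m.
t=0.420 s (step 42): ang=0.268 -0.415 -1.359 -0.828 -1.211 rad, qd=-1.230 -1.365 -0.875 0.023 -0.766 rad/s, tip=0.186 0.542 0.837 m, trq=-0.862 -2.396 4.063 -0.138 0.082 N·m.
t=0.450 s (step 45): ang=0.232 -0.455 -1.385 -0.828 -1.234 rad, qd=-1.177 -1.247 -0.836 0.012 -0.719 rad/s, tip=0.185 0.518 0.846 m, trq=-0.825 -2.196 4.088 -0.178 0.133 N·m.
t=0.480 s (step 48): ang=0.198 -0.490 -1.410 -0.828 -1.254 rad, qd=-1.126 -1.138 -0.803 0.002 -0.676 rad/s, tip=0.184 0.496 0.853 m, trq=-0.802 -2.041 4.146 -0.219 0.173 N·m.
t=0.510 s (step 51): ang=0.165 -0.523 -1.433 -0.828 -1.274 rad, qd=-1.079 -1.037 -0.774 -0.004 -0.636 rad/s, tip=0.183 0.475 0.859 m, trq=-0.789 -1.925 4.229 -0.261 0.203 N·m.
t=0.540 s (step 54): ang=0.133 -0.553 -1.456 -0.829 -1.293 rad, qd=-1.031 -0.947 -0.749 -0.016 -0.599 rad/s, tip=0.183 0.457 0.864 m, trq=-0.784 -1.840 4.330 -0.299 0.224 N·m.
t=0.570 s (step 57): ang=0.103 -0.580 -1.478 -0.829 -1.310 rad, qd=-0.987 -0.863 -0.726 -0.021 -0.564 rad/s, tip=0.183 0.440 0.867 m, trq=-0.783 -1.780 4.443 -0.338 0.237 N·m.
t=0.600 s (step 60): ang=0.074 -0.604 -1.499 -0.829 -1.327 rad, qd=-0.946 -0.785 -0.704 -0.021 -0.531 rad/s, tip=0.183 0.425 0.868 m, trq=-0.785 -1.740 4.563 -0.376 0.245 N·m.
t=0.630 s (step 63): ang=0.046 -0.627 -1.520 -0.830 -1.342 rad, qd=-0.906 -0.715 -0.682 -0.017 -0.500 rad/s, tip=0.183 0.412 0.869 m, trq=-0.787 -1.716 4.686 -0.414 0.248 N·m.
t=0.660 s (step 66): ang=0.019 -0.647 -1.540 -0.830 -1.357 rad, qd=-0.868 -0.651 -0.661 -0.013 -0.469 rad/s, tip=0.184 0.400 0.869 m, trq=-0.790 -1.703 4.809 -0.450 0.247 N·m.
t=0.690 s (step 69): ang=-0.006 -0.666 -1.560 -0.831 -1.370 rad, qd=-0.829 -0.595 -0.641 -0.014 -0.441 rad/s, tip=0.184 0.389 0.869 m, trq=-0.794 -1.699 4.932 -0.482 0.243 N·m.
t=0.720 s (step 72): ang=-0.030 -0.683 -1.579 -0.831 -1.383 rad, qd=-0.791 -0.545 -0.621 -0.014 -0.413 rad/s, tip=0.185 0.380 0.867 m, trq=-0.796 -1.700 5.050 -0.511 0.237 N·m.
t=0.750 s (step 75): ang=-0.053 -0.699 -1.597 -0.832 -1.395 rad, qd=-0.755 -0.499 -0.601 -0.014 -0.387 rad/s, tip=0.186 0.372 0.866 m, trq=-0.796 -1.705 5.163 -0.538 0.230 N·m.
t=0.780 s (step 78): ang=-0.075 -0.713 -1.615 -0.832 -1.406 rad, qd=-0.719 -0.458 -0.581 -0.013 -0.362 rad/s, tip=0.186 0.365 0.864 m, trq=-0.795 -1.711 5.270 -0.563 0.221 N·m.
t=0.810 s (step 81): ang=-0.097 -0.726 -1.632 -0.832 -1.417 rad, qd=-0.685 -0.421 -0.560 -0.013 -0.338 rad/s, tip=0.187 0.359 0.861 m, trq=-0.793 -1.719 5.369 -0.586 0.213 N·m.
t=0.840 s (step 84): ang=-0.117 -0.738 -1.648 -0.833 -1.427 rad, qd=-0.652 -0.388 -0.539 -0.012 -0.316 rad/s, tip=0.187 0.353 0.859 m, trq=-0.788 -1.725 5.462 -0.607 0.204 N·m.
t=0.870 s (step 87): ang=-0.136 -0.750 -1.664 -0.833 -1.436 rad, qd=-0.621 -0.358 -0.518 -0.011 -0.295 rad/s, tip=0.188 0.349 0.856 m, trq=-0.782 -1.731 5.546 -0.626 0.195 N·m.
t=0.900 s (step 90): ang=-0.154 -0.760 -1.679 -0.834 -1.444 rad, qd=-0.591 -0.331 -0.497 -0.010 -0.275 rad/s, tip=0.188 0.345 0.853 m.
any joint saturated: no


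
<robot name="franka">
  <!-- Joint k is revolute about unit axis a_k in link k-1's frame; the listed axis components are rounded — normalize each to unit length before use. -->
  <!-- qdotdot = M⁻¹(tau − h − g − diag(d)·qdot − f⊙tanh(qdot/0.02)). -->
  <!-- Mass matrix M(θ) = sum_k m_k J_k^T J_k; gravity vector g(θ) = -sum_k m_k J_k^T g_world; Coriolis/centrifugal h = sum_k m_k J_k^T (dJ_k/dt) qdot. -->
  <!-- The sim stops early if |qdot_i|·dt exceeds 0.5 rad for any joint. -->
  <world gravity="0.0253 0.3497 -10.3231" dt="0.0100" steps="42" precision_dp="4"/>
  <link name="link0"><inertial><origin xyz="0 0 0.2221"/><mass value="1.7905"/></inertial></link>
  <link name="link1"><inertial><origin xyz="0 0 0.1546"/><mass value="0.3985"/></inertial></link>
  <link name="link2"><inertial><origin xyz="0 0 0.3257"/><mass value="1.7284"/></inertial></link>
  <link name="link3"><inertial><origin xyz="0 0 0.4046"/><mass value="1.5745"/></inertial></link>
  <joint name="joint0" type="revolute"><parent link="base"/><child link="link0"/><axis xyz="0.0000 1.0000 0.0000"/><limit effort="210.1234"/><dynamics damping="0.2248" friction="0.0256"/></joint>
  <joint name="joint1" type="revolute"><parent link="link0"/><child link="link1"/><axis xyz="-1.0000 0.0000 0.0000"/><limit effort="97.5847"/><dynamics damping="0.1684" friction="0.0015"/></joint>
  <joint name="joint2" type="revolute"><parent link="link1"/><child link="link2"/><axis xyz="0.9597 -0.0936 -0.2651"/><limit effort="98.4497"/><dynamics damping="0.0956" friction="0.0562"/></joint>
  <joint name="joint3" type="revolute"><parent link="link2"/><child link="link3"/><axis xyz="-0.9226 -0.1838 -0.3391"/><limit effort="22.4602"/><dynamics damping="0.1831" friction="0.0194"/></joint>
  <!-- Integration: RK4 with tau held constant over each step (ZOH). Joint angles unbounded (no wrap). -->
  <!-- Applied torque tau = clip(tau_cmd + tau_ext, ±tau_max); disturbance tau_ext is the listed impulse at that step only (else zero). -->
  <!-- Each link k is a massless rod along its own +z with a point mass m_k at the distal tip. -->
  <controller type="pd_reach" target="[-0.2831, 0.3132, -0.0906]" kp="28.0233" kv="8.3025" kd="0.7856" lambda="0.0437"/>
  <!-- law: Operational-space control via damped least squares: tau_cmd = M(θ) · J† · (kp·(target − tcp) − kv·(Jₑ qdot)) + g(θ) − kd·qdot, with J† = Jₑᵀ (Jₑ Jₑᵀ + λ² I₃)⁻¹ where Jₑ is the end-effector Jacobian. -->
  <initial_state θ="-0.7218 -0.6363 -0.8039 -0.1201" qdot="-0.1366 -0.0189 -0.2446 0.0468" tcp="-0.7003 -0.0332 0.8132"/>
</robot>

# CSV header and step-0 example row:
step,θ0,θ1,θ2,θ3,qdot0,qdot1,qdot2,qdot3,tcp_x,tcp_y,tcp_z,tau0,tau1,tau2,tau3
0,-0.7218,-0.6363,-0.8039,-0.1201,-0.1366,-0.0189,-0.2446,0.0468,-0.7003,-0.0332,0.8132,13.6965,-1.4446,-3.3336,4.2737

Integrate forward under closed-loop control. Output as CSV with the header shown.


step,θ0,θ1,θ2,θ3,qdot0,qdot1,qdot2,qdot3,tcp_x,tcp_y,tcp_z,tau0,tau1,tau2,tau3
1,-0.7226,-0.6448,-0.8164,-0.1185,-0.0171,-1.6447,-2.2190,0.2849,-0.7012,-0.0311,0.8111,15.0882,-0.5862,-1.0044,3.5666
2,-0.7223,-0.6651,-0.8425,-0.1130,0.0726,-2.4042,-2.9721,0.8229,-0.7018,-0.0283,0.8076,17.3565,-0.8434,0.5198,2.6957
3,-0.7212,-0.6913,-0.8737,-0.1017,0.1556,-2.8359,-3.2792,1.4195,-0.7024,-0.0248,0.8032,19.9575,-1.5165,1.7861,1.8698
4,-0.7192,-0.7211,-0.9072,-0.0846,0.2402,-3.1298,-3.4025,2.0162,-0.7030,-0.0209,0.7979,22.5418,-2.2649,2.9136,1.1321
5,-0.7163,-0.7535,-0.9413,-0.0615,0.3284,-3.3515,-3.4291,2.6022,-0.7037,-0.0166,0.7919,24.8521,-2.9016,3.8894,0.4833
6,-0.7126,-0.7879,-0.9754,-0.0326,0.4186,-3.5233,-3.3903,3.1721,-0.7042,-0.0120,0.7852,26.6900,-3.3159,4.6699,-0.0808
7,-0.7080,-0.8238,-1.0089,0.0019,0.5068,-3.6529,-3.3012,3.7149,-0.7045,-0.0072,0.7779,27.9171,-3.4496,5.2172,-0.5617
8,-0.7025,-0.8608,-1.0412,0.0415,0.5880,-3.7429,-3.1739,4.2146,-0.7043,-0.0022,0.7700,28.4677,-3.2900,5.5144,-0.9578
9,-0.6963,-0.8984,-1.0722,0.0859,0.6573,-3.7961,-3.0217,4.6527,-0.7038,0.0028,0.7616,28.3564,-2.8635,5.5719,-1.2684
10,-0.6894,-0.9365,-1.1016,0.1343,0.7111,-3.8167,-2.8589,5.0131,-0.7026,0.0078,0.7526,27.6716,-2.2260,5.4259,-1.4957
11,-0.6821,-0.9746,-1.1293,0.1858,0.7472,-3.8101,-2.6990,5.2859,-0.7008,0.0129,0.7432,26.5528,-1.4493,5.1300,-1.6473
12,-0.6746,-1.0125,-1.1555,0.2396,0.7657,-3.7823,-2.5525,5.4695,-0.6984,0.0179,0.7333,25.1596,-0.6072,4.7442,-1.7359
13,-0.6669,-1.0501,-1.1803,0.2948,0.7678,-3.7385,-2.4248,5.5707,-0.6953,0.0229,0.7230,23.6421,0.2352,4.3241,-1.7782
14,-0.6593,-1.0871,-1.2040,0.3507,0.7554,-3.6826,-2.3170,5.6022,-0.6915,0.0278,0.7124,22.1218,1.0283,3.9139,-1.7920
15,-0.6519,-1.1236,-1.2266,0.4067,0.7310,-3.6172,-2.2267,5.5793,-0.6873,0.0327,0.7015,20.6836,1.7393,3.5444,-1.7937
16,-0.6447,-1.1594,-1.2484,0.4622,0.6966,-3.5441,-2.1501,5.5172,-0.6825,0.0375,0.6903,19.3779,2.3510,3.2330,-1.7963
17,-0.6380,-1.1944,-1.2696,0.5169,0.6539,-3.4643,-2.0833,5.4288,-0.6773,0.0423,0.6790,18.2286,2.8583,2.9876,-1.8084
18,-0.6317,-1.2286,-1.2900,0.5707,0.6044,-3.3791,-2.0231,5.3241,-0.6717,0.0471,0.6674,17.2406,3.2642,2.8086,-1.8351
19,-0.6259,-1.2619,-1.3100,0.6234,0.5492,-3.2891,-1.9673,5.2102,-0.6659,0.0518,0.6557,16.4080,3.5769,2.6926,-1.8779
20,-0.6207,-1.2943,-1.3293,0.6749,0.4893,-3.1953,-1.9144,5.0920,-0.6599,0.0566,0.6438,15.7191,3.8068,2.6337,-1.9364
21,-0.6162,-1.3257,-1.3482,0.7252,0.4255,-3.0985,-1.8638,4.9723,-0.6536,0.0614,0.6318,15.1597,3.9649,2.6250,-2.0085
22,-0.6123,-1.3562,-1.3665,0.7744,0.3585,-2.9994,-1.8151,4.8529,-0.6473,0.0663,0.6197,14.7153,4.0619,2.6597,-2.0917
23,-0.6090,-1.3857,-1.3844,0.8223,0.2889,-2.8984,-1.7683,4.7347,-0.6408,0.0712,0.6074,14.3719,4.1075,2.7312,-2.1828
24,-0.6065,-1.4141,-1.4019,0.8691,0.2172,-2.7960,-1.7234,4.6181,-0.6343,0.0761,0.5951,14.1169,4.1102,2.8333,-2.2788
25,-0.6047,-1.4415,-1.4189,0.9147,0.1439,-2.6926,-1.6805,4.5031,-0.6278,0.0812,0.5827,13.9389,4.0774,2.9607,-2.3766
26,-0.6036,-1.4679,-1.4355,0.9592,0.0696,-2.5885,-1.6397,4.3896,-0.6212,0.0862,0.5702,13.8279,4.0152,3.1086,-2.4735
27,-0.6033,-1.4933,-1.4516,1.0025,-0.0053,-2.4841,-1.6014,4.2773,-0.6147,0.0913,0.5577,13.7745,3.9291,3.2730,-2.5670
28,-0.6037,-1.5176,-1.4675,1.0447,-0.0798,-2.3805,-1.5671,4.1650,-0.6082,0.0965,0.5451,13.7687,3.8244,3.4509,-2.6542
29,-0.6049,-1.5409,-1.4830,1.0858,-0.1543,-2.2763,-1.5343,4.0539,-0.6017,0.1016,0.5324,13.8060,3.7027,3.6383,-2.7344
30,-0.6068,-1.5631,-1.4981,1.1258,-0.2284,-2.1716,-1.5032,3.9436,-0.5953,0.1069,0.5198,13.8808,3.5670,3.8324,-2.8060
31,-0.6095,-1.5843,-1.5130,1.1647,-0.3018,-2.0668,-1.4740,3.8337,-0.5889,0.1121,0.5071,13.9879,3.4200,4.0312,-2.8674
32,-0.6129,-1.6044,-1.5276,1.2025,-0.3740,-1.9618,-1.4467,3.7239,-0.5826,0.1174,0.4944,14.1226,3.2638,4.2329,-2.9173
33,-0.6170,-1.6235,-1.5419,1.2392,-0.4449,-1.8570,-1.4213,3.6140,-0.5764,0.1226,0.4818,14.2809,3.1000,4.4359,-2.9550
34,-0.6218,-1.6416,-1.5560,1.2748,-0.5141,-1.7523,-1.3977,3.5039,-0.5703,0.1279,0.4691,14.4591,2.9299,4.6389,-2.9798
35,-0.6272,-1.6586,-1.5699,1.3093,-0.5814,-1.6480,-1.3758,3.3933,-0.5642,0.1331,0.4564,14.6542,2.7547,4.8408,-2.9911
36,-0.6334,-1.6745,-1.5836,1.3426,-0.6464,-1.5440,-1.3555,3.2823,-0.5583,0.1384,0.4438,14.8632,2.5753,5.0407,-2.9888
37,-0.6402,-1.6895,-1.5970,1.3749,-0.7090,-1.4406,-1.3366,3.1708,-0.5524,0.1436,0.4313,15.0836,2.3925,5.2378,-2.9727
38,-0.6475,-1.7034,-1.6103,1.4061,-0.7690,-1.3378,-1.3188,3.0588,-0.5466,0.1488,0.4188,15.3133,2.2069,5.4315,-2.9429
39,-0.6555,-1.7162,-1.6234,1.4361,-0.8262,-1.2358,-1.3022,2.9464,-0.5409,0.1539,0.4063,15.5503,2.0191,5.6213,-2.8996
40,-0.6641,-1.7281,-1.6363,1.4650,-0.8804,-1.1346,-1.2863,2.8336,-0.5353,0.1590,0.3940,15.7928,1.8297,5.8066,-2.8432
41,-0.6731,-1.7389,-1.6491,1.4928,-0.9315,-1.0345,-1.2711,2.7205,-0.5298,0.1640,0.3817,16.0394,1.6392,5.9872,-2.7741
42,-0.6827,-1.7488,-1.6617,1.5194,-0.9795,-0.9356,-1.2564,2.6074,-0.5244,0.1690,0.3695,,,,


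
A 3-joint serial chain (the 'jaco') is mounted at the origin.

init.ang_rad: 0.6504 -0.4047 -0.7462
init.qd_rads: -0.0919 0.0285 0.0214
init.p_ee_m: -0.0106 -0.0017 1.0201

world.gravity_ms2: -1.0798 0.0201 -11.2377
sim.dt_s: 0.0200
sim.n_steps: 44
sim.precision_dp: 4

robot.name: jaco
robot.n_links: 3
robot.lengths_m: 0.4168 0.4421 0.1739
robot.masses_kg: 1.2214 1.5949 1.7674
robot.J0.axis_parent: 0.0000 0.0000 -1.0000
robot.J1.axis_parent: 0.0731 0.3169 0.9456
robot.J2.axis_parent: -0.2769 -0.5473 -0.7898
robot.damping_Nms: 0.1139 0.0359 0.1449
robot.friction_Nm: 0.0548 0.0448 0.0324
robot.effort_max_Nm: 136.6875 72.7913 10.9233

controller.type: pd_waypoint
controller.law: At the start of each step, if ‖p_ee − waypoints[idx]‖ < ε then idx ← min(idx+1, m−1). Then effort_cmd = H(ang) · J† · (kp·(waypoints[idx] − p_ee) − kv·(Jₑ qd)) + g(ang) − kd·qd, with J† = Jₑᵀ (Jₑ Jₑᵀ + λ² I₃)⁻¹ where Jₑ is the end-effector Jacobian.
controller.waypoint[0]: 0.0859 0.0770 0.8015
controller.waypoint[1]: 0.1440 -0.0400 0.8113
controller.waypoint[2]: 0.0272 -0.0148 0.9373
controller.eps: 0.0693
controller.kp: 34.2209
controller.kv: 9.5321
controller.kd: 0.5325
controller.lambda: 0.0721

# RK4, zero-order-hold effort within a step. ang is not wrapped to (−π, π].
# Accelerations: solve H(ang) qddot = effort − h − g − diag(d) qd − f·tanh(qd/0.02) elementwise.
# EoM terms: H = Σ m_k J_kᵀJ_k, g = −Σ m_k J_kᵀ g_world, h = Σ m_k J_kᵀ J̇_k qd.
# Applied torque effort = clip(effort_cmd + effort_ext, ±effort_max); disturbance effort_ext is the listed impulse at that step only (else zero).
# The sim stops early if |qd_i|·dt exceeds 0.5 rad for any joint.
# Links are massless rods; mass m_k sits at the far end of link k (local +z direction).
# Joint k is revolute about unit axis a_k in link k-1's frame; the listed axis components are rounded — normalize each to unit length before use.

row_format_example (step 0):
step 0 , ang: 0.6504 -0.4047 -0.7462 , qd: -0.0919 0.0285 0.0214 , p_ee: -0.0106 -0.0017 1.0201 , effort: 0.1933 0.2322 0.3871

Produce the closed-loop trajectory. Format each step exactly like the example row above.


step 1 , ang: 0.6522 -0.4068 -0.7516 , qd: 0.1645 -0.2157 -0.4999 , p_ee: -0.0105 -0.0018 1.0199 , effort: 0.0570 0.3617 0.6720
step 2 , ang: 0.6529 -0.4104 -0.7577 , qd: 0.0107 -0.1478 -0.1246 , p_ee: -0.0106 -0.0016 1.0197 , effort: 0.1371 0.4154 0.4365
step 3 , ang: 0.6539 -0.4145 -0.7625 , qd: 0.0512 -0.2646 -0.3477 , p_ee: -0.0108 -0.0013 1.0196 , effort: 0.1195 0.4876 0.5553
step 4 , ang: 0.6546 -0.4196 -0.7678 , qd: 0.0919 -0.2380 -0.1901 , p_ee: -0.0111 -0.0009 1.0194 , effort: 0.1014 0.5187 0.4542
step 5 , ang: 0.6553 -0.4250 -0.7727 , qd: 0.0678 -0.2986 -0.2912 , p_ee: -0.0114 -0.0004 1.0192 , effort: 0.1207 0.5624 0.5060
step 6 , ang: 0.6560 -0.4310 -0.7779 , qd: 0.0646 -0.2920 -0.2207 , p_ee: -0.0118 0.0001 1.0190 , effort: 0.1291 0.5851 0.4591
step 7 , ang: 0.6565 -0.4372 -0.7828 , qd: 0.0601 -0.3220 -0.2656 , p_ee: -0.0123 0.0008 1.0189 , effort: 0.1398 0.6114 0.4806
step 8 , ang: 0.6572 -0.4436 -0.7878 , qd: 0.0402 -0.3246 -0.2388 , p_ee: -0.0128 0.0014 1.0187 , effort: 0.1593 0.6286 0.4611
step 9 , ang: 0.6579 -0.4503 -0.7928 , qd: 0.0339 -0.3401 -0.2575 , p_ee: -0.0133 0.0021 1.0185 , effort: 0.1724 0.6455 0.4688
step 10 , ang: 0.6589 -0.4571 -0.7978 , qd: 0.0554 -0.3420 -0.2467 , p_ee: -0.0138 0.0029 1.0183 , effort: 0.1713 0.6563 0.4601
step 11 , ang: 0.6600 -0.4640 -0.8028 , qd: 0.0555 -0.3525 -0.2592 , p_ee: -0.0143 0.0036 1.0181 , effort: 0.1824 0.6682 0.4652
step 12 , ang: 0.6614 -0.4711 -0.8080 , qd: 0.0755 -0.3548 -0.2540 , p_ee: -0.0148 0.0044 1.0179 , effort: 0.1833 0.6764 0.4604
step 13 , ang: 0.6629 -0.4783 -0.8131 , qd: 0.0819 -0.3628 -0.2633 , p_ee: -0.0153 0.0052 1.0177 , effort: 0.1921 0.6854 0.4642
step 14 , ang: 0.6648 -0.4855 -0.8183 , qd: 0.0994 -0.3659 -0.2615 , p_ee: -0.0158 0.0060 1.0175 , effort: 0.1955 0.6920 0.4618
step 15 , ang: 0.6669 -0.4929 -0.8236 , qd: 0.1101 -0.3726 -0.2686 , p_ee: -0.0163 0.0069 1.0173 , effort: 0.2031 0.6991 0.4647
step 16 , ang: 0.6693 -0.5004 -0.8290 , qd: 0.1266 -0.3766 -0.2690 , p_ee: -0.0168 0.0078 1.0171 , effort: 0.2082 0.7048 0.4639
step 17 , ang: 0.6720 -0.5080 -0.8344 , qd: 0.1401 -0.3828 -0.2746 , p_ee: -0.0174 0.0086 1.0169 , effort: 0.2155 0.7107 0.4662
step 18 , ang: 0.6750 -0.5157 -0.8399 , qd: 0.1566 -0.3878 -0.2764 , p_ee: -0.0179 0.0096 1.0166 , effort: 0.2217 0.7158 0.4665
step 19 , ang: 0.6783 -0.5235 -0.8455 , qd: 0.1722 -0.3941 -0.2810 , p_ee: -0.0184 0.0105 1.0164 , effort: 0.2290 0.7208 0.4684
step 20 , ang: 0.6820 -0.5314 -0.8511 , qd: 0.1894 -0.3999 -0.2837 , p_ee: -0.0188 0.0115 1.0162 , effort: 0.2360 0.7254 0.4692
step 21 , ang: 0.6860 -0.5395 -0.8568 , qd: 0.2065 -0.4066 -0.2877 , p_ee: -0.0193 0.0125 1.0159 , effort: 0.2437 0.7300 0.4710
step 22 , ang: 0.6903 -0.5477 -0.8626 , qd: 0.2247 -0.4132 -0.2907 , p_ee: -0.0198 0.0135 1.0157 , effort: 0.2515 0.7342 0.4722
step 23 , ang: 0.6950 -0.5560 -0.8684 , qd: 0.2432 -0.4205 -0.2943 , p_ee: -0.0203 0.0145 1.0154 , effort: 0.2597 0.7383 0.4739
step 24 , ang: 0.7001 -0.5645 -0.8743 , qd: 0.2625 -0.4280 -0.2975 , p_ee: -0.0207 0.0156 1.0152 , effort: 0.2681 0.7422 0.4753
step 25 , ang: 0.7056 -0.5731 -0.8803 , qd: 0.2823 -0.4360 -0.3009 , p_ee: -0.0212 0.0168 1.0149 , effort: 0.2769 0.7460 0.4770
step 26 , ang: 0.7114 -0.5819 -0.8863 , qd: 0.3028 -0.4443 -0.3040 , p_ee: -0.0216 0.0179 1.0146 , effort: 0.2860 0.7496 0.4785
step 27 , ang: 0.7177 -0.5908 -0.8924 , qd: 0.3239 -0.4531 -0.3073 , p_ee: -0.0220 0.0192 1.0143 , effort: 0.2955 0.7531 0.4802
step 28 , ang: 0.7245 -0.6000 -0.8985 , qd: 0.3455 -0.4622 -0.3103 , p_ee: -0.0224 0.0204 1.0141 , effort: 0.3053 0.7566 0.4818
step 29 , ang: 0.7316 -0.6093 -0.9048 , qd: 0.3677 -0.4718 -0.3133 , p_ee: -0.0228 0.0217 1.0138 , effort: 0.3154 0.7600 0.4834
step 30 , ang: 0.7392 -0.6188 -0.9110 , qd: 0.3904 -0.4818 -0.3161 , p_ee: -0.0231 0.0231 1.0135 , effort: 0.3260 0.7633 0.4850
step 31 , ang: 0.7473 -0.6286 -0.9174 , qd: 0.4135 -0.4922 -0.3189 , p_ee: -0.0234 0.0245 1.0131 , effort: 0.3369 0.7666 0.4866
step 32 , ang: 0.7558 -0.6385 -0.9238 , qd: 0.4371 -0.5030 -0.3215 , p_ee: -0.0237 0.0259 1.0128 , effort: 0.3481 0.7699 0.4881
step 33 , ang: 0.7648 -0.6487 -0.9302 , qd: 0.4611 -0.5142 -0.3240 , p_ee: -0.0240 0.0275 1.0125 , effort: 0.3598 0.7733 0.4897
step 34 , ang: 0.7743 -0.6591 -0.9367 , qd: 0.4854 -0.5258 -0.3263 , p_ee: -0.0242 0.0290 1.0122 , effort: 0.3717 0.7767 0.4911
step 35 , ang: 0.7843 -0.6697 -0.9432 , qd: 0.5100 -0.5377 -0.3284 , p_ee: -0.0244 0.0307 1.0118 , effort: 0.3840 0.7802 0.4925
step 36 , ang: 0.7948 -0.6805 -0.9498 , qd: 0.5347 -0.5500 -0.3303 , p_ee: -0.0246 0.0324 1.0115 , effort: 0.3966 0.7838 0.4939
step 37 , ang: 0.8058 -0.6917 -0.9564 , qd: 0.5595 -0.5626 -0.3320 , p_ee: -0.0247 0.0342 1.0111 , effort: 0.4095 0.7876 0.4951
step 38 , ang: 0.8172 -0.7030 -0.9630 , qd: 0.5842 -0.5754 -0.3335 , p_ee: -0.0247 0.0360 1.0107 , effort: 0.4226 0.7916 0.4963
step 39 , ang: 0.8292 -0.7147 -0.9697 , qd: 0.6088 -0.5885 -0.3347 , p_ee: -0.0247 0.0379 1.0103 , effort: 0.4359 0.7959 0.4973
step 40 , ang: 0.8416 -0.7266 -0.9764 , qd: 0.6331 -0.6018 -0.3356 , p_ee: -0.0246 0.0399 1.0099 , effort: 0.4494 0.8004 0.4982
step 41 , ang: 0.8546 -0.7387 -0.9831 , qd: 0.6570 -0.6153 -0.3363 , p_ee: -0.0245 0.0419 1.0095 , effort: 0.4630 0.8054 0.4990
step 42 , ang: 0.8680 -0.7511 -0.9898 , qd: 0.6804 -0.6288 -0.3366 , p_ee: -0.0242 0.0440 1.0091 , effort: 0.4766 0.8106 0.4997
step 43 , ang: 0.8818 -0.7638 -0.9965 , qd: 0.7031 -0.6424 -0.3367 , p_ee: -0.0239 0.0462 1.0087 , effort: 0.4903 0.8164 0.5002
step 44 , ang: 0.8962 -0.7768 -1.0032 , qd: 0.7250 -0.6560 -0.3364 , p_ee: -0.0236 0.0484 1.0082


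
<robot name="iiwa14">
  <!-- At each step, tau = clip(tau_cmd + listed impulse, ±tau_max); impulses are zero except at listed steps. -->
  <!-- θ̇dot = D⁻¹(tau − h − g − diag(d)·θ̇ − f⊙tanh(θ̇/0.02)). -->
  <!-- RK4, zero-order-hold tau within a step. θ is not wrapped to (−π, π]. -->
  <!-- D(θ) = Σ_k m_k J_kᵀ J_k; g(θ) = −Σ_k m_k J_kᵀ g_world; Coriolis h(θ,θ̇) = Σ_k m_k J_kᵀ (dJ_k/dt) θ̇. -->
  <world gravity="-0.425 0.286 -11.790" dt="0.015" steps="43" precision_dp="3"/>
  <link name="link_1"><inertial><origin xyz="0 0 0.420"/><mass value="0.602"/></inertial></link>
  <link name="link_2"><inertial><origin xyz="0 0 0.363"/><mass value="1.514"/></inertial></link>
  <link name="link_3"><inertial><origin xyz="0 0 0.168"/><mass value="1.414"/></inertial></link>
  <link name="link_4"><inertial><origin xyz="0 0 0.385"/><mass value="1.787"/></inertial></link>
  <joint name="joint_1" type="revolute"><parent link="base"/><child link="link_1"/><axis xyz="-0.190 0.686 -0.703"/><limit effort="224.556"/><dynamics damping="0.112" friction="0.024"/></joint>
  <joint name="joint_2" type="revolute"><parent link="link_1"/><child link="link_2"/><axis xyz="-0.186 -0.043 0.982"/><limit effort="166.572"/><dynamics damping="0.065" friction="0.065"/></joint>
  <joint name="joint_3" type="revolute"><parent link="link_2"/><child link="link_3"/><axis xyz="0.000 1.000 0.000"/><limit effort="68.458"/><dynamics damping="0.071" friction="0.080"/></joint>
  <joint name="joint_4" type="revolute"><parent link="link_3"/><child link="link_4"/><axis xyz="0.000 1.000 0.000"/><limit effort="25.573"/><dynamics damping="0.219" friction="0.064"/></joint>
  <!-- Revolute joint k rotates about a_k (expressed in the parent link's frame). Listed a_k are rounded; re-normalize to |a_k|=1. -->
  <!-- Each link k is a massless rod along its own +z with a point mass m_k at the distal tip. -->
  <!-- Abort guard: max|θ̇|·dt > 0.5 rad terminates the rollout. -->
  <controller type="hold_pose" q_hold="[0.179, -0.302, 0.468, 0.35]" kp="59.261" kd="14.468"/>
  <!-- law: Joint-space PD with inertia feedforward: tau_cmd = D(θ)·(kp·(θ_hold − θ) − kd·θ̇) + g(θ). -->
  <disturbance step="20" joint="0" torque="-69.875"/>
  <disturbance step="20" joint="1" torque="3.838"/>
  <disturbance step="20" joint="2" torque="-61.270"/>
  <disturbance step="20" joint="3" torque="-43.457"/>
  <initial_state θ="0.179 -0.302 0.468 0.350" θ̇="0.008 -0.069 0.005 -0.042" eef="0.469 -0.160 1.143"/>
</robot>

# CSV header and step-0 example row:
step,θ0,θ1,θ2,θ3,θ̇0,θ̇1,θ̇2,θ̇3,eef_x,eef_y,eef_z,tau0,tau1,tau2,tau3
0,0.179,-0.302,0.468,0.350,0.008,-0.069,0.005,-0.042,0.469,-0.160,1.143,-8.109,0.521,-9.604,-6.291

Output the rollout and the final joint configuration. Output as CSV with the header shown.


step,θ0,θ1,θ2,θ3,θ̇0,θ̇1,θ̇2,θ̇3,eef_x,eef_y,eef_z,tau0,tau1,tau2,tau3
1,0.179,-0.303,0.468,0.350,0.006,-0.052,-0.002,-0.023,0.468,-0.160,1.143,-8.128,0.433,-9.613,-6.304
2,0.179,-0.304,0.468,0.350,0.004,-0.037,-0.001,-0.015,0.468,-0.161,1.143,-8.145,0.357,-9.622,-6.315
3,0.179,-0.304,0.467,0.350,0.002,-0.026,0.000,-0.011,0.468,-0.161,1.143,-8.161,0.294,-9.630,-6.323
4,0.179,-0.304,0.467,0.350,0.001,-0.016,0.002,-0.009,0.468,-0.161,1.143,-8.175,0.243,-9.635,-6.329
5,0.179,-0.305,0.467,0.350,-0.000,-0.009,0.003,-0.006,0.468,-0.161,1.143,-8.188,0.202,-9.638,-6.334
6,0.179,-0.305,0.467,0.350,-0.001,-0.004,0.003,-0.005,0.468,-0.161,1.143,-8.200,0.171,-9.641,-6.337
7,0.179,-0.305,0.467,0.350,-0.001,-0.000,0.004,-0.004,0.468,-0.161,1.143,-8.210,0.148,-9.643,-6.340
8,0.179,-0.305,0.467,0.350,-0.001,0.002,0.004,-0.004,0.468,-0.161,1.143,-8.218,0.131,-9.645,-6.342
9,0.179,-0.305,0.467,0.351,-0.001,0.004,0.004,-0.003,0.468,-0.161,1.143,-8.226,0.118,-9.646,-6.343
10,0.179,-0.305,0.467,0.351,-0.001,0.005,0.004,-0.003,0.468,-0.161,1.143,-8.232,0.108,-9.647,-6.345
11,0.179,-0.305,0.466,0.351,-0.001,0.006,0.004,-0.003,0.468,-0.161,1.143,-8.238,0.100,-9.648,-6.346
12,0.179,-0.305,0.466,0.351,-0.001,0.006,0.004,-0.003,0.468,-0.161,1.143,-8.243,0.094,-9.648,-6.347
13,0.179,-0.304,0.466,0.351,-0.001,0.006,0.004,-0.003,0.468,-0.161,1.143,-8.247,0.090,-9.649,-6.348
14,0.179,-0.304,0.466,0.351,-0.001,0.007,0.004,-0.003,0.468,-0.161,1.143,-8.250,0.086,-9.649,-6.348
15,0.179,-0.304,0.466,0.352,-0.001,0.006,0.004,-0.003,0.468,-0.161,1.143,-8.253,0.084,-9.649,-6.349
16,0.179,-0.304,0.466,0.352,-0.001,0.006,0.004,-0.003,0.468,-0.161,1.143,-8.255,0.081,-9.649,-6.350
17,0.179,-0.304,0.466,0.352,-0.001,0.006,0.004,-0.003,0.468,-0.161,1.143,-8.257,0.079,-9.649,-6.350
18,0.179,-0.304,0.466,0.352,-0.001,0.006,0.004,-0.004,0.468,-0.161,1.143,-8.259,0.078,-9.649,-6.351
19,0.179,-0.304,0.466,0.352,-0.001,0.006,0.004,-0.004,0.468,-0.161,1.143,-8.260,0.077,-9.649,-6.351
20,0.179,-0.304,0.466,0.352,-0.001,0.006,0.004,-0.004,0.468,-0.161,1.143,-78.137,3.913,-68.458,-25.573
21,0.191,-0.311,0.354,0.480,1.579,-0.970,-14.271,16.056,0.464,-0.160,1.144,7.448,-0.710,3.794,-1.838
22,0.211,-0.324,0.185,0.664,1.066,-0.815,-8.752,9.053,0.454,-0.157,1.145,4.985,-0.401,2.181,-2.398
23,0.224,-0.335,0.081,0.767,0.668,-0.602,-5.343,5.116,0.446,-0.155,1.146,2.786,-0.311,0.780,-2.962
24,0.232,-0.342,0.018,0.825,0.397,-0.411,-3.169,2.784,0.440,-0.153,1.148,0.877,-0.303,-0.458,-3.481
25,0.236,-0.347,-0.018,0.856,0.215,-0.256,-1.721,1.321,0.436,-0.152,1.149,-0.735,-0.314,-1.543,-3.945
26,0.239,-0.350,-0.037,0.868,0.090,-0.138,-0.728,0.368,0.433,-0.151,1.151,-2.078,-0.320,-2.491,-4.353
27,0.239,-0.352,-0.042,0.869,0.006,-0.053,-0.050,-0.249,0.432,-0.151,1.152,-3.190,-0.314,-3.320,-4.716
28,0.239,-0.352,-0.040,0.862,-0.035,-0.007,0.317,-0.545,0.431,-0.151,1.154,-4.123,-0.296,-4.014,-5.055
29,0.238,-0.352,-0.034,0.853,-0.059,0.019,0.556,-0.721,0.431,-0.151,1.155,-4.905,-0.258,-4.615,-5.347
30,0.237,-0.352,-0.024,0.841,-0.074,0.034,0.717,-0.828,0.431,-0.151,1.155,-5.561,-0.211,-5.141,-5.598
31,0.236,-0.351,-0.012,0.829,-0.084,0.043,0.822,-0.887,0.432,-0.152,1.156,-6.113,-0.167,-5.603,-5.815
32,0.235,-0.350,0.000,0.815,-0.088,0.049,0.886,-0.913,0.433,-0.152,1.156,-6.577,-0.126,-6.008,-6.000
33,0.233,-0.350,0.014,0.801,-0.091,0.052,0.920,-0.916,0.434,-0.153,1.156,-6.967,-0.090,-6.364,-6.159
34,0.232,-0.349,0.028,0.788,-0.091,0.053,0.932,-0.902,0.435,-0.154,1.156,-7.295,-0.059,-6.677,-6.294
35,0.231,-0.348,0.042,0.775,-0.089,0.054,0.929,-0.878,0.437,-0.154,1.156,-7.570,-0.033,-6.953,-6.408
36,0.229,-0.347,0.055,0.762,-0.087,0.054,0.914,-0.847,0.438,-0.155,1.155,-7.800,-0.012,-7.195,-6.504
37,0.228,-0.346,0.069,0.749,-0.085,0.054,0.892,-0.813,0.440,-0.156,1.155,-7.991,0.006,-7.407,-6.585
38,0.227,-0.346,0.082,0.737,-0.082,0.054,0.864,-0.776,0.441,-0.157,1.154,-8.148,0.020,-7.594,-6.652
39,0.226,-0.345,0.095,0.726,-0.079,0.054,0.833,-0.739,0.442,-0.157,1.154,-8.278,0.030,-7.758,-6.707
40,0.225,-0.344,0.107,0.715,-0.076,0.054,0.800,-0.702,0.444,-0.158,1.153,-8.383,0.037,-7.902,-6.751
41,0.223,-0.343,0.119,0.705,-0.073,0.054,0.767,-0.666,0.445,-0.159,1.152,-8.467,0.043,-8.029,-6.787
42,0.222,-0.342,0.130,0.695,-0.071,0.055,0.733,-0.632,0.446,-0.159,1.152,-8.533,0.046,-8.139,-6.815
43,0.221,-0.342,0.140,0.686,-0.068,0.055,0.699,-0.599,0.448,-0.160,1.151,,,,
# final θ (rad): 0.221 -0.342 0.140 0.686


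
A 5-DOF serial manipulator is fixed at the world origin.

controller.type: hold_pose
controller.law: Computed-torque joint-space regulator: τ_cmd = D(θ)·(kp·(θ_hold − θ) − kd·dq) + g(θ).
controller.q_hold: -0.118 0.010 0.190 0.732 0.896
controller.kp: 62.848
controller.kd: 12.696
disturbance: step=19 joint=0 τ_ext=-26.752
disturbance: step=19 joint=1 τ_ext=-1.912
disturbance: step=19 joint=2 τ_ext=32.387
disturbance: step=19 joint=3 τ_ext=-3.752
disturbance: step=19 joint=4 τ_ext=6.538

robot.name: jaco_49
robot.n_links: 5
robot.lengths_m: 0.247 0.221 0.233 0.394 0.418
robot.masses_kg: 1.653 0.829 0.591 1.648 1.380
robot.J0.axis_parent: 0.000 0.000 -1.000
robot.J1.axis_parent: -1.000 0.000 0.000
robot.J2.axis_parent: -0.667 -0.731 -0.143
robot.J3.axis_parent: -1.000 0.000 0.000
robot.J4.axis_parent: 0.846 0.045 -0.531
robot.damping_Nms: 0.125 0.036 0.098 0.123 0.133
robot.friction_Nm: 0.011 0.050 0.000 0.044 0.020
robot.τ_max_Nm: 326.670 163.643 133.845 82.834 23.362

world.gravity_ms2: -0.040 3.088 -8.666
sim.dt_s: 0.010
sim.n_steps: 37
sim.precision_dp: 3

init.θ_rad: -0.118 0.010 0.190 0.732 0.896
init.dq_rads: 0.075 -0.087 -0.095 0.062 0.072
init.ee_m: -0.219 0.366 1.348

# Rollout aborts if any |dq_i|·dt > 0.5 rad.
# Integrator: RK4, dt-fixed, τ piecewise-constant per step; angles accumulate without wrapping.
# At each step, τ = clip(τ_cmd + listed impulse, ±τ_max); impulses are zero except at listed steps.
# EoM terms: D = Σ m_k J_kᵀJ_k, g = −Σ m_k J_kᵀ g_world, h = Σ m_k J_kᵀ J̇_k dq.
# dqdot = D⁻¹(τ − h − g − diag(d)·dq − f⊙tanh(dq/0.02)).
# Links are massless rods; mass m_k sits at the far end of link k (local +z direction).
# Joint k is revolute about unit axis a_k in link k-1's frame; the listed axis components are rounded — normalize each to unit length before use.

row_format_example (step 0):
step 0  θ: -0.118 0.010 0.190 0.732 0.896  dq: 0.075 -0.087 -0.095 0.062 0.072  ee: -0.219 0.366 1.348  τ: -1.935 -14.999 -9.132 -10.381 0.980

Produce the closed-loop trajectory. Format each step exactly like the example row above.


step 1  θ: -0.117 0.009 0.189 0.733 0.897  dq: 0.064 -0.073 -0.083 0.047 0.056  ee: -0.218 0.365 1.348  τ: -1.887 -15.323 -9.406 -10.542 1.020
step 2  θ: -0.117 0.009 0.188 0.733 0.897  dq: 0.054 -0.059 -0.073 0.033 0.042  ee: -0.217 0.364 1.349  τ: -1.843 -15.631 -9.668 -10.696 1.058
step 3  θ: -0.116 0.008 0.188 0.733 0.897  dq: 0.044 -0.048 -0.063 0.022 0.030  ee: -0.217 0.363 1.349  τ: -1.802 -15.925 -9.916 -10.843 1.093
step 4  θ: -0.116 0.008 0.187 0.733 0.898  dq: 0.034 -0.037 -0.055 0.014 0.021  ee: -0.216 0.363 1.350  τ: -1.764 -16.203 -10.151 -10.983 1.126
step 5  θ: -0.116 0.007 0.187 0.734 0.898  dq: 0.025 -0.028 -0.049 0.009 0.014  ee: -0.215 0.362 1.350  τ: -1.729 -16.466 -10.373 -11.117 1.157
step 6  θ: -0.115 0.007 0.186 0.734 0.898  dq: 0.016 -0.020 -0.043 0.005 0.009  ee: -0.215 0.362 1.350  τ: -1.698 -16.714 -10.582 -11.245 1.186
step 7  θ: -0.115 0.007 0.186 0.734 0.898  dq: 0.009 -0.014 -0.038 0.003 0.005  ee: -0.215 0.361 1.350  τ: -1.669 -16.947 -10.778 -11.366 1.213
step 8  θ: -0.115 0.007 0.185 0.734 0.898  dq: 0.003 -0.008 -0.032 0.001 0.003  ee: -0.215 0.361 1.350  τ: -1.643 -17.164 -10.962 -11.481 1.238
step 9  θ: -0.115 0.007 0.185 0.734 0.898  dq: -0.000 -0.004 -0.026 -0.000 0.001  ee: -0.214 0.361 1.351  τ: -1.620 -17.366 -11.134 -11.588 1.261
step 10  θ: -0.115 0.007 0.185 0.734 0.898  dq: -0.003 -0.002 -0.020 -0.001 -0.000  ee: -0.214 0.361 1.351  τ: -1.598 -17.555 -11.295 -11.689 1.283
step 11  θ: -0.115 0.007 0.185 0.734 0.898  dq: -0.004 0.001 -0.014 -0.002 -0.001  ee: -0.214 0.361 1.351  τ: -1.579 -17.729 -11.446 -11.784 1.302
step 12  θ: -0.115 0.007 0.185 0.734 0.898  dq: -0.005 0.002 -0.009 -0.002 -0.002  ee: -0.214 0.360 1.351  τ: -1.562 -17.891 -11.585 -11.872 1.321
step 13  θ: -0.115 0.007 0.184 0.734 0.898  dq: -0.005 0.004 -0.004 -0.002 -0.003  ee: -0.214 0.360 1.351  τ: -1.546 -18.041 -11.715 -11.953 1.338
step 14  θ: -0.115 0.007 0.184 0.734 0.898  dq: -0.005 0.005 0.001 -0.003 -0.003  ee: -0.214 0.360 1.351  τ: -1.532 -18.180 -11.835 -12.029 1.354
step 15  θ: -0.115 0.007 0.184 0.734 0.898  dq: -0.005 0.005 0.005 -0.003 -0.003  ee: -0.214 0.361 1.351  τ: -1.519 -18.307 -11.947 -12.099 1.368
step 16  θ: -0.115 0.007 0.185 0.734 0.898  dq: -0.005 0.006 0.009 -0.003 -0.003  ee: -0.214 0.361 1.351  τ: -1.508 -18.425 -12.049 -12.163 1.382
step 17  θ: -0.115 0.007 0.185 0.733 0.898  dq: -0.005 0.006 0.012 -0.003 -0.004  ee: -0.214 0.361 1.351  τ: -1.498 -18.533 -12.144 -12.222 1.394
step 18  θ: -0.116 0.007 0.185 0.733 0.898  dq: -0.004 0.006 0.014 -0.002 -0.004  ee: -0.214 0.361 1.351  τ: -1.489 -18.631 -12.231 -12.276 1.406
step 19  θ: -0.116 0.007 0.185 0.733 0.898  dq: -0.004 0.007 0.017 -0.002 -0.004  ee: -0.214 0.361 1.351  τ: -28.233 -20.633 20.077 -16.077 7.954
step 20  θ: -0.119 0.007 0.185 0.734 0.898  dq: -0.757 0.060 -0.037 0.101 -0.003  ee: -0.216 0.361 1.350  τ: 1.988 -18.578 -16.589 -11.893 0.584
step 21  θ: -0.126 0.008 0.185 0.735 0.898  dq: -0.614 0.045 0.003 0.061 -0.010  ee: -0.218 0.360 1.350  τ: 1.676 -18.733 -16.307 -12.005 0.679
step 22  θ: -0.132 0.008 0.185 0.735 0.898  dq: -0.492 0.033 0.033 0.030 -0.015  ee: -0.220 0.360 1.349  τ: 1.385 -18.856 -16.035 -12.098 0.764
step 23  θ: -0.136 0.009 0.185 0.735 0.898  dq: -0.390 0.024 0.054 0.008 -0.017  ee: -0.222 0.360 1.349  τ: 1.114 -18.955 -15.774 -12.177 0.839
step 24  θ: -0.140 0.009 0.186 0.735 0.897  dq: -0.307 0.017 0.064 -0.005 -0.015  ee: -0.224 0.360 1.349  τ: 0.862 -19.035 -15.525 -12.247 0.907
step 25  θ: -0.142 0.009 0.187 0.735 0.897  dq: -0.240 0.011 0.068 -0.010 -0.013  ee: -0.225 0.359 1.349  τ: 0.627 -19.101 -15.289 -12.310 0.969
step 26  θ: -0.145 0.009 0.187 0.735 0.897  dq: -0.184 0.007 0.068 -0.013 -0.010  ee: -0.227 0.359 1.348  τ: 0.410 -19.157 -15.066 -12.366 1.026
step 27  θ: -0.146 0.009 0.188 0.735 0.897  dq: -0.138 0.004 0.066 -0.013 -0.007  ee: -0.228 0.359 1.348  τ: 0.208 -19.204 -14.855 -12.415 1.078
step 28  θ: -0.147 0.009 0.189 0.735 0.897  dq: -0.098 0.002 0.061 -0.013 -0.005  ee: -0.228 0.359 1.348  τ: 0.021 -19.244 -14.657 -12.458 1.126
step 29  θ: -0.148 0.009 0.189 0.735 0.897  dq: -0.064 0.001 0.056 -0.012 -0.003  ee: -0.229 0.359 1.348  τ: -0.152 -19.278 -14.472 -12.496 1.170
step 30  θ: -0.149 0.009 0.190 0.735 0.897  dq: -0.035 0.000 0.050 -0.011 -0.002  ee: -0.230 0.360 1.347  τ: -0.312 -19.306 -14.299 -12.529 1.211
step 31  θ: -0.149 0.009 0.190 0.735 0.897  dq: -0.011 0.000 0.044 -0.009 -0.001  ee: -0.230 0.360 1.347  τ: -0.458 -19.331 -14.137 -12.559 1.248
step 32  θ: -0.149 0.009 0.190 0.735 0.897  dq: 0.007 0.001 0.036 -0.007 0.000  ee: -0.230 0.360 1.347  τ: -0.592 -19.352 -13.987 -12.585 1.283
step 33  θ: -0.149 0.009 0.191 0.734 0.897  dq: 0.021 0.002 0.028 -0.004 0.000  ee: -0.231 0.360 1.347  τ: -0.713 -19.369 -13.847 -12.607 1.315
step 34  θ: -0.148 0.009 0.191 0.734 0.897  dq: 0.032 0.003 0.020 -0.002 0.000  ee: -0.231 0.360 1.347  τ: -0.823 -19.383 -13.717 -12.626 1.343
step 35  θ: -0.148 0.009 0.191 0.734 0.897  dq: 0.043 0.004 0.014 -0.000 0.000  ee: -0.231 0.360 1.347  τ: -0.924 -19.395 -13.597 -12.642 1.370
step 36  θ: -0.148 0.009 0.191 0.734 0.897  dq: 0.051 0.005 0.008 0.001 -0.000  ee: -0.231 0.361 1.347  τ: -1.015 -19.404 -13.486 -12.656 1.394
step 37  θ: -0.147 0.009 0.191 0.734 0.897  dq: 0.059 0.006 0.003 0.002 -0.001  ee: -0.230 0.361 1.347


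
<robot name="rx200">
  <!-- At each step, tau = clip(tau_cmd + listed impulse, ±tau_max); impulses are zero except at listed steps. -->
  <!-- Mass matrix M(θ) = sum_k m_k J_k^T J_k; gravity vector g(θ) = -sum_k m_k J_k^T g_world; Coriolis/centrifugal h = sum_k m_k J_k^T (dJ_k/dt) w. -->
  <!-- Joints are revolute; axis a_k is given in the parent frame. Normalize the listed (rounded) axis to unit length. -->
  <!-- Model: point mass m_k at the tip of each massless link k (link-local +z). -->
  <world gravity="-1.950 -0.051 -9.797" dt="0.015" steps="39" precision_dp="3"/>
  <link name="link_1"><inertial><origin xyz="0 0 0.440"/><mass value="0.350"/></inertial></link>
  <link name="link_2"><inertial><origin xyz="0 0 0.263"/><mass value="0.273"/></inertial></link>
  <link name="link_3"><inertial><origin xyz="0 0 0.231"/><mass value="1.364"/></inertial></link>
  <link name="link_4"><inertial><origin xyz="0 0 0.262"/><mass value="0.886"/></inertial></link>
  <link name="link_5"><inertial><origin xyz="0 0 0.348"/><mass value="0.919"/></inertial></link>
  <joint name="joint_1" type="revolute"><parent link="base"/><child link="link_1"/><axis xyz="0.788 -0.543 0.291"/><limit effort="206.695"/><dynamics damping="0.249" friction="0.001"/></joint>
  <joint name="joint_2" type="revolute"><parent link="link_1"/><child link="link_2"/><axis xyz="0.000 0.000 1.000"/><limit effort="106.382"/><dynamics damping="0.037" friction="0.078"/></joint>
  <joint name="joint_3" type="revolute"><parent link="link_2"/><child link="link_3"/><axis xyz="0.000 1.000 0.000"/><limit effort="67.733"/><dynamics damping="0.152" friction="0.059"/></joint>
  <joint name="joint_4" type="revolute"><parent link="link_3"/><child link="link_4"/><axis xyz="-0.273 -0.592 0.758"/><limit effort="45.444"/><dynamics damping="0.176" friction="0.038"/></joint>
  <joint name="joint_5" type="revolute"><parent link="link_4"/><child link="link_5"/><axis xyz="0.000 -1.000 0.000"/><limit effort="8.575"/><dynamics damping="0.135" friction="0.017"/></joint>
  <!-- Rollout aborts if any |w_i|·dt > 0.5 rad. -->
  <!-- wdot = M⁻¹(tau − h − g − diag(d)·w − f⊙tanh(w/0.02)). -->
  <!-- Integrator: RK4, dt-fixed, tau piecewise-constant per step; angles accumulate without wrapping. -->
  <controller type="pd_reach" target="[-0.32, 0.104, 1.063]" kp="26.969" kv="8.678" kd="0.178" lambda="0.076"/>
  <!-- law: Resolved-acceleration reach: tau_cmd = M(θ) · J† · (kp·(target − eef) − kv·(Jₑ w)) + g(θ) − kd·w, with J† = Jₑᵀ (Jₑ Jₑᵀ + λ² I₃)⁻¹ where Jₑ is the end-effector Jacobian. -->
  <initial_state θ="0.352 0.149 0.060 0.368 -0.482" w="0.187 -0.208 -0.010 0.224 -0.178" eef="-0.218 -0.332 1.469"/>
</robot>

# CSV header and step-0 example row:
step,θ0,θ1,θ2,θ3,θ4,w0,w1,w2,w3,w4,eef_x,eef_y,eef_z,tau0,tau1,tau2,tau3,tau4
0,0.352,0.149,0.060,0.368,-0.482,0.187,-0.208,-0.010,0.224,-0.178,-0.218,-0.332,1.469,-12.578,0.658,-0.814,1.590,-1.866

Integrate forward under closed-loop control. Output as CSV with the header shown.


step,θ0,θ1,θ2,θ3,θ4,w0,w1,w2,w3,w4,eef_x,eef_y,eef_z,tau0,tau1,tau2,tau3,tau4
1,0.355,0.153,0.058,0.372,-0.493,0.190,0.473,-0.299,0.367,-1.273,-0.221,-0.334,1.467,-11.492,0.422,-0.229,1.161,-1.574
2,0.358,0.156,0.052,0.381,-0.519,0.198,0.154,-0.500,0.735,-2.171,-0.224,-0.333,1.464,-11.559,0.369,0.524,0.717,-1.363
3,0.361,0.160,0.042,0.392,-0.557,0.192,0.361,-0.738,0.784,-2.847,-0.228,-0.331,1.460,-12.255,0.211,1.439,0.314,-1.215
4,0.364,0.165,0.030,0.405,-0.603,0.184,0.357,-0.926,0.857,-3.358,-0.232,-0.328,1.455,-13.658,0.075,2.500,-0.105,-1.103
5,0.366,0.170,0.015,0.418,-0.656,0.169,0.378,-1.083,0.882,-3.717,-0.236,-0.323,1.450,-15.471,-0.084,3.625,-0.518,-1.009
6,0.369,0.175,-0.002,0.432,-0.714,0.149,0.350,-1.198,0.914,-3.948,-0.240,-0.317,1.443,-17.459,-0.253,4.740,-0.921,-0.920
7,0.371,0.179,-0.020,0.446,-0.774,0.126,0.308,-1.276,0.948,-4.072,-0.245,-0.311,1.435,-19.393,-0.433,5.782,-1.302,-0.829
8,0.372,0.183,-0.040,0.461,-0.835,0.098,0.254,-1.322,0.987,-4.109,-0.250,-0.305,1.426,-21.122,-0.621,6.709,-1.654,-0.730
9,0.374,0.186,-0.060,0.476,-0.897,0.067,0.196,-1.342,1.029,-4.079,-0.256,-0.297,1.417,-22.561,-0.810,7.502,-1.972,-0.624
10,0.374,0.188,-0.080,0.492,-0.957,0.035,0.139,-1.345,1.072,-4.001,-0.261,-0.290,1.407,-23.680,-0.994,8.158,-2.255,-0.510
11,0.375,0.190,-0.100,0.509,-1.016,-0.000,0.090,-1.335,1.110,-3.889,-0.266,-0.282,1.397,-24.486,-1.171,8.686,-2.503,-0.390
12,0.374,0.191,-0.120,0.525,-1.073,-0.046,0.142,-1.347,1.086,-3.763,-0.272,-0.274,1.386,-25.025,-1.355,9.117,-2.715,-0.267
13,0.374,0.192,-0.139,0.542,-1.129,-0.079,0.067,-1.312,1.141,-3.612,-0.277,-0.265,1.376,-25.286,-1.498,9.436,-2.911,-0.144
14,0.372,0.192,-0.159,0.560,-1.182,-0.124,0.102,-1.311,1.121,-3.462,-0.282,-0.256,1.365,-25.369,-1.645,9.690,-3.071,-0.022
15,0.370,0.193,-0.178,0.577,-1.232,-0.162,0.079,-1.288,1.137,-3.302,-0.287,-0.247,1.354,-25.252,-1.762,9.868,-3.216,0.095
16,0.367,0.194,-0.197,0.594,-1.280,-0.198,0.058,-1.264,1.148,-3.141,-0.292,-0.238,1.344,-24.990,-1.859,9.988,-3.340,0.207
17,0.364,0.194,-0.216,0.612,-1.326,-0.233,0.034,-1.239,1.156,-2.980,-0.296,-0.229,1.333,-24.609,-1.937,10.061,-3.446,0.312
18,0.361,0.194,-0.234,0.630,-1.370,-0.265,0.010,-1.215,1.159,-2.822,-0.301,-0.219,1.323,-24.133,-1.997,10.097,-3.534,0.410
19,0.356,0.193,-0.252,0.647,-1.411,-0.296,-0.009,-1.194,1.154,-2.668,-0.305,-0.210,1.313,-23.589,-2.040,10.105,-3.608,0.499
20,0.352,0.193,-0.270,0.665,-1.450,-0.327,-0.013,-1.179,1.135,-2.519,-0.309,-0.200,1.303,-23.002,-2.070,10.095,-3.668,0.580
21,0.347,0.193,-0.287,0.682,-1.486,-0.355,-0.014,-1.166,1.111,-2.376,-0.312,-0.190,1.294,-22.376,-2.086,10.072,-3.718,0.653
22,0.341,0.192,-0.304,0.698,-1.521,-0.381,-0.018,-1.153,1.085,-2.238,-0.316,-0.181,1.285,-21.721,-2.088,10.037,-3.760,0.717
23,0.335,0.192,-0.322,0.714,-1.554,-0.404,-0.022,-1.139,1.058,-2.105,-0.319,-0.171,1.276,-21.049,-2.076,9.994,-3.793,0.772
24,0.329,0.192,-0.338,0.730,-1.584,-0.424,-0.028,-1.124,1.029,-1.978,-0.322,-0.161,1.267,-20.366,-2.052,9.946,-3.821,0.820
25,0.323,0.191,-0.355,0.745,-1.613,-0.441,-0.037,-1.109,0.999,-1.855,-0.324,-0.152,1.259,-19.682,-2.018,9.895,-3.842,0.860
26,0.316,0.190,-0.372,0.760,-1.640,-0.454,-0.047,-1.092,0.969,-1.739,-0.327,-0.142,1.251,-19.001,-1.975,9.842,-3.859,0.893
27,0.309,0.189,-0.388,0.774,-1.665,-0.465,-0.059,-1.075,0.937,-1.627,-0.329,-0.132,1.243,-18.331,-1.924,9.789,-3.872,0.920
28,0.302,0.188,-0.404,0.788,-1.689,-0.472,-0.071,-1.056,0.905,-1.522,-0.331,-0.123,1.236,-17.675,-1.867,9.738,-3.881,0.941
29,0.295,0.187,-0.419,0.802,-1.711,-0.477,-0.085,-1.037,0.872,-1.422,-0.333,-0.114,1.229,-17.039,-1.806,9.690,-3.887,0.957
30,0.288,0.186,-0.435,0.814,-1.731,-0.480,-0.098,-1.018,0.837,-1.328,-0.334,-0.105,1.222,-16.426,-1.740,9.646,-3.891,0.968
31,0.281,0.184,-0.450,0.827,-1.751,-0.480,-0.110,-0.998,0.802,-1.240,-0.335,-0.096,1.215,-15.839,-1.673,9.606,-3.894,0.976
32,0.273,0.183,-0.465,0.839,-1.768,-0.479,-0.122,-0.978,0.767,-1.157,-0.337,-0.087,1.209,-15.280,-1.605,9.571,-3.894,0.979
33,0.266,0.181,-0.479,0.850,-1.785,-0.475,-0.134,-0.957,0.731,-1.080,-0.338,-0.078,1.203,-14.749,-1.536,9.541,-3.894,0.980
34,0.259,0.178,-0.493,0.861,-1.801,-0.470,-0.144,-0.936,0.695,-1.007,-0.338,-0.070,1.197,-14.249,-1.467,9.516,-3.894,0.977
35,0.252,0.176,-0.507,0.871,-1.816,-0.463,-0.154,-0.915,0.659,-0.940,-0.339,-0.061,1.192,-13.778,-1.400,9.496,-3.892,0.973
36,0.245,0.174,-0.521,0.880,-1.829,-0.455,-0.162,-0.894,0.623,-0.878,-0.340,-0.053,1.187,-13.338,-1.335,9.482,-3.891,0.967
37,0.239,0.171,-0.534,0.889,-1.842,-0.446,-0.170,-0.872,0.588,-0.821,-0.340,-0.046,1.182,-12.929,-1.272,9.472,-3.889,0.958
38,0.232,0.169,-0.547,0.898,-1.854,-0.435,-0.176,-0.851,0.554,-0.768,-0.341,-0.038,1.177,-12.549,-1.212,9.466,-3.887,0.949
39,0.225,0.166,-0.560,0.906,-1.865,-0.424,-0.182,-0.829,0.521,-0.719,-0.341,-0.031,1.172,,,,,
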